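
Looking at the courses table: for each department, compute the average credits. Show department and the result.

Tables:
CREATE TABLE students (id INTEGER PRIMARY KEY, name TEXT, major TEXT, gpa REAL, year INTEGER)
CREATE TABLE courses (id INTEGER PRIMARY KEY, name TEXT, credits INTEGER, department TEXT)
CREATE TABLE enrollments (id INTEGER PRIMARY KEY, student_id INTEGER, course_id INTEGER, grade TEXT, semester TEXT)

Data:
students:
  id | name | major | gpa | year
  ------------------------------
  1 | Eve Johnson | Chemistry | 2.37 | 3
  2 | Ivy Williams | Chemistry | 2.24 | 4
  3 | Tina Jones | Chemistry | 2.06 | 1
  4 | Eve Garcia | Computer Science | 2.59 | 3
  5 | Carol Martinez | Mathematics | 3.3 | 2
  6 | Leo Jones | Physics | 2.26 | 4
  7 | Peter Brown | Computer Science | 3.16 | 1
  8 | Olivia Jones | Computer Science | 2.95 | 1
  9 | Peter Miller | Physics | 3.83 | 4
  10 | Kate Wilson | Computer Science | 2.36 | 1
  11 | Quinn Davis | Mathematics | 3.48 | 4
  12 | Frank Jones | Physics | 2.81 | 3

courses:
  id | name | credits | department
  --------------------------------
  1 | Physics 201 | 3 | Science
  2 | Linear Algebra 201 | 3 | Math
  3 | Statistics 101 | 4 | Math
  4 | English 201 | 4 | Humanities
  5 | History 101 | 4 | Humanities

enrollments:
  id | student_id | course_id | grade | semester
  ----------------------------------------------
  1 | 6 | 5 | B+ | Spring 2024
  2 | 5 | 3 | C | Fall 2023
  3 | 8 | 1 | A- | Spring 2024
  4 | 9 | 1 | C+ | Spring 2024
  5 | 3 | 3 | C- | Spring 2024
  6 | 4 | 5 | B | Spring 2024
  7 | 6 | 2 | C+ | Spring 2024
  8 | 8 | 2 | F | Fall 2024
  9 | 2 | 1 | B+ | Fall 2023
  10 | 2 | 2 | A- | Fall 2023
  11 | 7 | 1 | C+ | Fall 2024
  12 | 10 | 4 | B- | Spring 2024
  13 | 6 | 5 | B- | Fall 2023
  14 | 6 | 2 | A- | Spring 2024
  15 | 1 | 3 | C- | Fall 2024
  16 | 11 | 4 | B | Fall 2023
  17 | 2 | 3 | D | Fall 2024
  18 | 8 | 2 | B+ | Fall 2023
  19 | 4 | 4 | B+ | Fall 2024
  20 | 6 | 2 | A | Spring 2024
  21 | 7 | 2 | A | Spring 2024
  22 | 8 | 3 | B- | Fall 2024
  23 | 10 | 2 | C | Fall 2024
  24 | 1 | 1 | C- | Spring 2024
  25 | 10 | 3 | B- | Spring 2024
SELECT department, AVG(credits) AS avg_credits FROM courses GROUP BY department

Execution result:
department | avg_credits
Humanities | 4.00
Math | 3.50
Science | 3.00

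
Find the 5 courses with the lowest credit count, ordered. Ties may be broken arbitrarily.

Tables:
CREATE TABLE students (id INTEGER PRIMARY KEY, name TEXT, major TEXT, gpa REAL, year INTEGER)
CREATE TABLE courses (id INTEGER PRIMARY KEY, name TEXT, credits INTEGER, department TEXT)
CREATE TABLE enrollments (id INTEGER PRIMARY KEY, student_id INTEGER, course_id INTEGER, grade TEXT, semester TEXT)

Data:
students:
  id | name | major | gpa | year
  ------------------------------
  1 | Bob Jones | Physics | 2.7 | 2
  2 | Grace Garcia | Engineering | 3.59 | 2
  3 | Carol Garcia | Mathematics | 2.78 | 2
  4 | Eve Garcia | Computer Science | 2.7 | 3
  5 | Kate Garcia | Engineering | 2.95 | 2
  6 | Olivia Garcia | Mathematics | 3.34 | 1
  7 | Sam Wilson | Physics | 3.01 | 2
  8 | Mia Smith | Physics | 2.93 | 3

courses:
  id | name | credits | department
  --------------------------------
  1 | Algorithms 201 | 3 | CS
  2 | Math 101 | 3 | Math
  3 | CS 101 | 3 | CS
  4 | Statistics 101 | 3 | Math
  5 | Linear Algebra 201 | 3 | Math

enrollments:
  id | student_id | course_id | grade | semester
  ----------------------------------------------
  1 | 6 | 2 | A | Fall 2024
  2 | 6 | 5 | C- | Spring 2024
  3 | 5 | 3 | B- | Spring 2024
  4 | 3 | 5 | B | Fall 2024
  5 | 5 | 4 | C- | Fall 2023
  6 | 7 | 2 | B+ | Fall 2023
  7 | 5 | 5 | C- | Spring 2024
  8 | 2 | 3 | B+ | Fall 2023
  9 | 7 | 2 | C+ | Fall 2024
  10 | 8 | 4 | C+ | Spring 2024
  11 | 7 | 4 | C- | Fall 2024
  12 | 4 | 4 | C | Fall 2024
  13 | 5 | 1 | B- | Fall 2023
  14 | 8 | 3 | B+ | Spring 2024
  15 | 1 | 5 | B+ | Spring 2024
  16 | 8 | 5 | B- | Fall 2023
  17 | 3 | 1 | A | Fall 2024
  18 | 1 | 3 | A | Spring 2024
SELECT name, credits FROM courses ORDER BY credits ASC LIMIT 5

Execution result:
name | credits
Algorithms 201 | 3
Math 101 | 3
CS 101 | 3
Statistics 101 | 3
Linear Algebra 201 | 3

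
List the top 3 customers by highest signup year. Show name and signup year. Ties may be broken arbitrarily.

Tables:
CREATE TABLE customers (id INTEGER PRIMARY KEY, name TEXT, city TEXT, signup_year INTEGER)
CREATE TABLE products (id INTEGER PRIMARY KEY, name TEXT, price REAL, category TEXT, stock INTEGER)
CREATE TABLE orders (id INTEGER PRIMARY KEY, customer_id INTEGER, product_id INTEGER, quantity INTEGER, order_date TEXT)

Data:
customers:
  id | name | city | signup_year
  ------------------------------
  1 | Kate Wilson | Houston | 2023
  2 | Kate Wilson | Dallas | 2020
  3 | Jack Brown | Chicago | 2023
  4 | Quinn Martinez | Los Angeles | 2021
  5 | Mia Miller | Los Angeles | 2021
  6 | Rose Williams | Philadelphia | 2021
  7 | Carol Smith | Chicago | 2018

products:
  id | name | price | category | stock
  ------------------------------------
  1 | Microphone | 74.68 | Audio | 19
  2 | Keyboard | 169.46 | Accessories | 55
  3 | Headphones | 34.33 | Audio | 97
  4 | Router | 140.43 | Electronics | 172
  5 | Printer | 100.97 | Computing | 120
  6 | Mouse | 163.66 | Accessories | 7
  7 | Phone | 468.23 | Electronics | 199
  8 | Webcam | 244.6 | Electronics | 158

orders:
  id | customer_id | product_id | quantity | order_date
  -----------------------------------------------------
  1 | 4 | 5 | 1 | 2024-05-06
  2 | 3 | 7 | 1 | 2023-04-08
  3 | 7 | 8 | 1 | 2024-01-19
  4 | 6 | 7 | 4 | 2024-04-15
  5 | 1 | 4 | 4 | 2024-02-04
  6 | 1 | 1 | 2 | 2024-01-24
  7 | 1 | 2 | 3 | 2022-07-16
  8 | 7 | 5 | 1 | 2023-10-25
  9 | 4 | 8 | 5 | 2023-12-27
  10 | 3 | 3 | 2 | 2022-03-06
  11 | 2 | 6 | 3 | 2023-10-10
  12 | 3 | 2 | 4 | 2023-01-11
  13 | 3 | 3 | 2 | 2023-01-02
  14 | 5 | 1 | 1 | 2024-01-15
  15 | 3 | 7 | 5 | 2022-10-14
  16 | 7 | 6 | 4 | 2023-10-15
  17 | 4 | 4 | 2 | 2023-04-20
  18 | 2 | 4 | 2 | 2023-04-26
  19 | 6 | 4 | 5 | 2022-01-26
SELECT name, signup_year FROM customers ORDER BY signup_year DESC LIMIT 3

Execution result:
name | signup_year
Kate Wilson | 2023
Jack Brown | 2023
Quinn Martinez | 2021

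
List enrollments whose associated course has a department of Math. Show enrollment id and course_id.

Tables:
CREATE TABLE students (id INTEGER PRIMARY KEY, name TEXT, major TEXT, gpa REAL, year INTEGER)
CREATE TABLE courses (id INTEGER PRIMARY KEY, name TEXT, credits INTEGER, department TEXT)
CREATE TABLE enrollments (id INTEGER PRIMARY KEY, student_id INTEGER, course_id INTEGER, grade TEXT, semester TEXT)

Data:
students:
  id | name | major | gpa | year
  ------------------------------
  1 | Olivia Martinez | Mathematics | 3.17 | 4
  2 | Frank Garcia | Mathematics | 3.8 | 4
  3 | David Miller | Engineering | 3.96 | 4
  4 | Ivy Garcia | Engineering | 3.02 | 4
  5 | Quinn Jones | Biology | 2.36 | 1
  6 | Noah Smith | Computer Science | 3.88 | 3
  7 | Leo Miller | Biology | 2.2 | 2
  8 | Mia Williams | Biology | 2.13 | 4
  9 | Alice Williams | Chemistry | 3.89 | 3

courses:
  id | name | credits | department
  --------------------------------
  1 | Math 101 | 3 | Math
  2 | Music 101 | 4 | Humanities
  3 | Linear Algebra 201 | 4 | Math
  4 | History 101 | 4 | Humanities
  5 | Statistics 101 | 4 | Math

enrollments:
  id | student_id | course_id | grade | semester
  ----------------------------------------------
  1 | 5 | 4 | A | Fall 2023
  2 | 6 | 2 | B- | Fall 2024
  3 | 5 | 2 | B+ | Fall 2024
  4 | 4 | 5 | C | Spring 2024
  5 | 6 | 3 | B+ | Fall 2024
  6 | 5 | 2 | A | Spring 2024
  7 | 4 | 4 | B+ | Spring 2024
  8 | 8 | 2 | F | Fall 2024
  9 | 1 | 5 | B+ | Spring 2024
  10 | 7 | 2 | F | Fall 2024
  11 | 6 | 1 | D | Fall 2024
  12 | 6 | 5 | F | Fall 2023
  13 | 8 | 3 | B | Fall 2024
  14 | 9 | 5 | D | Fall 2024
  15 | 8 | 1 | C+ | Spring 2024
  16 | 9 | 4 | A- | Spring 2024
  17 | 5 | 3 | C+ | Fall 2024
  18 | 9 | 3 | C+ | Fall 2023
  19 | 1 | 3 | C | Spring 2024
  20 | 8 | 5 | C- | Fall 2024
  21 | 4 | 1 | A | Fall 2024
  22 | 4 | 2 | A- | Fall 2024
SELECT id, course_id FROM enrollments WHERE course_id IN (SELECT id FROM courses WHERE department = 'Math')

Execution result:
id | course_id
4 | 5
5 | 3
9 | 5
11 | 1
12 | 5
13 | 3
14 | 5
15 | 1
17 | 3
18 | 3
19 | 3
20 | 5
21 | 1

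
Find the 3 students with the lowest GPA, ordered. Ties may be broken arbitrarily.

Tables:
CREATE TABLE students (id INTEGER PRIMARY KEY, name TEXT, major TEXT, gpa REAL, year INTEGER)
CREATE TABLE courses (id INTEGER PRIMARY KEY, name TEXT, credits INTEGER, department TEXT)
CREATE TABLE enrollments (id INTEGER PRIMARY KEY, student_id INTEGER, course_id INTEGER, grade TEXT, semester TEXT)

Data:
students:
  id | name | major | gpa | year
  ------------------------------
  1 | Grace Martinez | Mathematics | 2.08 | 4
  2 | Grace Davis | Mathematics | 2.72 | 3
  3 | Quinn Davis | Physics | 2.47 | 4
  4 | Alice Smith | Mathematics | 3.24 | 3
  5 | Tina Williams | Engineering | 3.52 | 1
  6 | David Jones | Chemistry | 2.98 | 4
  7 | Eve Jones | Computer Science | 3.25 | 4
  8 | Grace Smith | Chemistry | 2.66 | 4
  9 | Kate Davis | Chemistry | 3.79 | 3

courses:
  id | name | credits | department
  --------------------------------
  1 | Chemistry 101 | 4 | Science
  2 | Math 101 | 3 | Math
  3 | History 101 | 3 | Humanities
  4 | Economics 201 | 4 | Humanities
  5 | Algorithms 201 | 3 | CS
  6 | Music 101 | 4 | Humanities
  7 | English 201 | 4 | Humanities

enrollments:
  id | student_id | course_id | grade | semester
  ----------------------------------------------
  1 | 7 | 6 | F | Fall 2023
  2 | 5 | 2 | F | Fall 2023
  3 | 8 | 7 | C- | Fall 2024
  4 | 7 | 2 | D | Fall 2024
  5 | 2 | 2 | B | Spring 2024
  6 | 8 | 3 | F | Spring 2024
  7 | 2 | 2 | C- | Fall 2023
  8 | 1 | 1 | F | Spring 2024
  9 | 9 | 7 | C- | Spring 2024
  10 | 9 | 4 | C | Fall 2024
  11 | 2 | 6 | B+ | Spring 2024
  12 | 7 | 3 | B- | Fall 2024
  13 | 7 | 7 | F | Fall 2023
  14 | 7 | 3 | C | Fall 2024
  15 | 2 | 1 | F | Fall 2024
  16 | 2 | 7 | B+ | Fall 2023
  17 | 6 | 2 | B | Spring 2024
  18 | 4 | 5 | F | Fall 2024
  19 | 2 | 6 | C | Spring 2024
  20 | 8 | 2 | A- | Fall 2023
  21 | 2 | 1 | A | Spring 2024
SELECT name, gpa FROM students ORDER BY gpa ASC LIMIT 3

Execution result:
name | gpa
Grace Martinez | 2.08
Quinn Davis | 2.47
Grace Smith | 2.66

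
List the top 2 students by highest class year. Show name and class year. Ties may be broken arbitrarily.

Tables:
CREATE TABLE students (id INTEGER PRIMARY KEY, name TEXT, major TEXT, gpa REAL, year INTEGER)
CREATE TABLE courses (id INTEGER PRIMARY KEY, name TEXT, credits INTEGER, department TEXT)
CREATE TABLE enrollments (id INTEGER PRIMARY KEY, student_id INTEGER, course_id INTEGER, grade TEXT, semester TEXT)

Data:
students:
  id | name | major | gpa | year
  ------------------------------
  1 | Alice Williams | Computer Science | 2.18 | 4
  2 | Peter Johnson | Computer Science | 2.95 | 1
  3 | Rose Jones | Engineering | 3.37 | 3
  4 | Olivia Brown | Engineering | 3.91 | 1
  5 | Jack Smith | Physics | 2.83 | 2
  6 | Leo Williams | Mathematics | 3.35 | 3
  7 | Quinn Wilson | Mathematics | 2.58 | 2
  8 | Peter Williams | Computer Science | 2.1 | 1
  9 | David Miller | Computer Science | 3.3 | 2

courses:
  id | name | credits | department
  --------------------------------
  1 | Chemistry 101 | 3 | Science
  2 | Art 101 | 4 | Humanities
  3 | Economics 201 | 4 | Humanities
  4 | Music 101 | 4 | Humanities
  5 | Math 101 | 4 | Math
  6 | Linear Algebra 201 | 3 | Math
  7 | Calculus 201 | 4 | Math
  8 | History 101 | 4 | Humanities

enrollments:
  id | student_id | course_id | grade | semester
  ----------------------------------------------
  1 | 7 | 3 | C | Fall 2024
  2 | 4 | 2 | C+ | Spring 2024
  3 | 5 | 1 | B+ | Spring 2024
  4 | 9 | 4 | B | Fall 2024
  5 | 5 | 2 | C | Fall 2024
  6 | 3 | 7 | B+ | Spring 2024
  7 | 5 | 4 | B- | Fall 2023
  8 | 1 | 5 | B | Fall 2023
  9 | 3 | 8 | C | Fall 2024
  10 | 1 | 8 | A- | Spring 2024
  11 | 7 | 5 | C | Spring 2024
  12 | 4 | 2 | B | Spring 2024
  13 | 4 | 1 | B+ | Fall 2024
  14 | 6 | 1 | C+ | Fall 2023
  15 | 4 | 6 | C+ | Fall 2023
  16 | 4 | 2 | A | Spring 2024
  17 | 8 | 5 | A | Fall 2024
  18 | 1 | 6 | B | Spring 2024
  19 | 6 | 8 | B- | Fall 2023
SELECT name, year FROM students ORDER BY year DESC LIMIT 2

Execution result:
name | year
Alice Williams | 4
Rose Jones | 3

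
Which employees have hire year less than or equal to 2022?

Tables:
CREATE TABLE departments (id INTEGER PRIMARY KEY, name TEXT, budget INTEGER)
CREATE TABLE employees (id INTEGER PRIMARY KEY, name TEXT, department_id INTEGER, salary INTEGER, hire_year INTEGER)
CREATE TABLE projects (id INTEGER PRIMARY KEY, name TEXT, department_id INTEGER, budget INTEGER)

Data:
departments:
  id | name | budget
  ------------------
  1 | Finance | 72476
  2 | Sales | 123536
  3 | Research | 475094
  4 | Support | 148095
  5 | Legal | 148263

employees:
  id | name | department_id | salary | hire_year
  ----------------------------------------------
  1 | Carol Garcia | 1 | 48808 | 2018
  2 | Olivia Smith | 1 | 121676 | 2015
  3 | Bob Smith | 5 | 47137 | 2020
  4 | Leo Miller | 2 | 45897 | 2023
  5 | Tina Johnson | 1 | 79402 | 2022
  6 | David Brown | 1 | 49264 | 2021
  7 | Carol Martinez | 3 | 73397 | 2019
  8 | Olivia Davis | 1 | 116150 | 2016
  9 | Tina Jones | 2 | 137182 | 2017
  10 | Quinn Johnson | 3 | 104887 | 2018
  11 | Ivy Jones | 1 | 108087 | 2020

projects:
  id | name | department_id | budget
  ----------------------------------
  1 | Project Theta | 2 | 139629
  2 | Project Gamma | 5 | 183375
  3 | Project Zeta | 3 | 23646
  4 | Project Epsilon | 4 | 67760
SELECT name, hire_year FROM employees WHERE hire_year <= 2022

Execution result:
name | hire_year
Carol Garcia | 2018
Olivia Smith | 2015
Bob Smith | 2020
Tina Johnson | 2022
David Brown | 2021
Carol Martinez | 2019
Olivia Davis | 2016
Tina Jones | 2017
Quinn Johnson | 2018
Ivy Jones | 2020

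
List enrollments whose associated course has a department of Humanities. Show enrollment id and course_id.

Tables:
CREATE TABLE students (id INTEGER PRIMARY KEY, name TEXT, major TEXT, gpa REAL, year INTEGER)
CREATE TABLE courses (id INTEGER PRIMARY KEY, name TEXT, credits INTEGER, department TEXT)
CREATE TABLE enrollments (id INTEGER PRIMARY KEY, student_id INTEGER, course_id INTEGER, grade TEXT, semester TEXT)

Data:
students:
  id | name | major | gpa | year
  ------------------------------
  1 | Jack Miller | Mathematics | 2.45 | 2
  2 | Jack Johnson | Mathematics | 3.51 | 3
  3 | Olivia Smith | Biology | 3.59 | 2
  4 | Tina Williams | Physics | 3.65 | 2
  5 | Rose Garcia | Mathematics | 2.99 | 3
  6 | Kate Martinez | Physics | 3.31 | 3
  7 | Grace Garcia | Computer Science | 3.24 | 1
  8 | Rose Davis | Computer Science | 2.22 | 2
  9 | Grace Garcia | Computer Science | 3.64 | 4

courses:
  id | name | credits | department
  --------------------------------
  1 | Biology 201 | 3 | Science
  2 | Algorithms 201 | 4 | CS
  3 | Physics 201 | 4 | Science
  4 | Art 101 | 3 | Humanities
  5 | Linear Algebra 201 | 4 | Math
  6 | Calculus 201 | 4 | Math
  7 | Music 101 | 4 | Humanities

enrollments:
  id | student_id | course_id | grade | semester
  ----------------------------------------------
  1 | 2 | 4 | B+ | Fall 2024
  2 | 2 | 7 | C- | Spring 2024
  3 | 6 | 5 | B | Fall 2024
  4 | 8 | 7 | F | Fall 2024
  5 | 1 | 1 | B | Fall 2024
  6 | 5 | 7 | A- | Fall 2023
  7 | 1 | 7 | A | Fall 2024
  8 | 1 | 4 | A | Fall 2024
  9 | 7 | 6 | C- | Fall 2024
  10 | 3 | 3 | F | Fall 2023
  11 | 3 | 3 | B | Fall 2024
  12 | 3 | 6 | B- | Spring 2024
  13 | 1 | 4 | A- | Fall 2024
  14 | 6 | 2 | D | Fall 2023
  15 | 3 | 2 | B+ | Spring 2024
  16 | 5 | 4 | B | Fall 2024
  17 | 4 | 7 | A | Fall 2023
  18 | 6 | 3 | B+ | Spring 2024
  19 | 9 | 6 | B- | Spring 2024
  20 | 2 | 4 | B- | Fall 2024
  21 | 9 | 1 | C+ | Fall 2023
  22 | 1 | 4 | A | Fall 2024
SELECT id, course_id FROM enrollments WHERE course_id IN (SELECT id FROM courses WHERE department = 'Humanities')

Execution result:
id | course_id
1 | 4
2 | 7
4 | 7
6 | 7
7 | 7
8 | 4
13 | 4
16 | 4
17 | 7
20 | 4
22 | 4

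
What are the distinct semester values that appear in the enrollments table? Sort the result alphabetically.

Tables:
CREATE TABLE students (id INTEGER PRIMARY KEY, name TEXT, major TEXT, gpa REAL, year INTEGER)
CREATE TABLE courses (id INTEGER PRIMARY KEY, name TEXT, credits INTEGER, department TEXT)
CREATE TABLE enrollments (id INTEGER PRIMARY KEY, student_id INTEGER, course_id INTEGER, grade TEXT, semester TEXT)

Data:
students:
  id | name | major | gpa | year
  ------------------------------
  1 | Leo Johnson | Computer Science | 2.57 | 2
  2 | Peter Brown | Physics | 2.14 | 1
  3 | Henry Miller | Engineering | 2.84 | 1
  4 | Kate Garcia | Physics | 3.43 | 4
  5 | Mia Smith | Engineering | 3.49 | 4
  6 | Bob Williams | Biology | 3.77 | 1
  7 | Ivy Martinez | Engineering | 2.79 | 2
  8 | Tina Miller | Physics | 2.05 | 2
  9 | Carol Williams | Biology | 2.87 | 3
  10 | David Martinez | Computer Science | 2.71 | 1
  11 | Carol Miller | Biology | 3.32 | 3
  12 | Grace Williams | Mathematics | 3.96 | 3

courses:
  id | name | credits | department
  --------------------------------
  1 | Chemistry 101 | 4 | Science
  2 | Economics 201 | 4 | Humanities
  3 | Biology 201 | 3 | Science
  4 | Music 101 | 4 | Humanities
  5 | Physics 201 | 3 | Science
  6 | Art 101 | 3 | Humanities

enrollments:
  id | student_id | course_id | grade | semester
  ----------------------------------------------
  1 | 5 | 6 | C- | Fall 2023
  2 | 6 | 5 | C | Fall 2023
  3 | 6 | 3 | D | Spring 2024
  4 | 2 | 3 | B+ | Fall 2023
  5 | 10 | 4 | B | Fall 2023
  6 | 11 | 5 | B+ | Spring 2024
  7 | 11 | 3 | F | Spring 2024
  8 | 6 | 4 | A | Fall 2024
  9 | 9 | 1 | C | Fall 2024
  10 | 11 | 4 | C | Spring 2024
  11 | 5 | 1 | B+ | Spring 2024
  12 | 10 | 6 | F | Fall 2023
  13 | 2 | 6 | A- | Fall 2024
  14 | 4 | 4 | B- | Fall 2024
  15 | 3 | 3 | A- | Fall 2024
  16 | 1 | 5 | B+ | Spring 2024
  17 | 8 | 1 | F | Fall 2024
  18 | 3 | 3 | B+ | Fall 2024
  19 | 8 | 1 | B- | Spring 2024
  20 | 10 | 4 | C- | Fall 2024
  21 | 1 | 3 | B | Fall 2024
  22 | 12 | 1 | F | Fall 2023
SELECT DISTINCT semester FROM enrollments ORDER BY semester

Execution result:
semester
Fall 2023
Fall 2024
Spring 2024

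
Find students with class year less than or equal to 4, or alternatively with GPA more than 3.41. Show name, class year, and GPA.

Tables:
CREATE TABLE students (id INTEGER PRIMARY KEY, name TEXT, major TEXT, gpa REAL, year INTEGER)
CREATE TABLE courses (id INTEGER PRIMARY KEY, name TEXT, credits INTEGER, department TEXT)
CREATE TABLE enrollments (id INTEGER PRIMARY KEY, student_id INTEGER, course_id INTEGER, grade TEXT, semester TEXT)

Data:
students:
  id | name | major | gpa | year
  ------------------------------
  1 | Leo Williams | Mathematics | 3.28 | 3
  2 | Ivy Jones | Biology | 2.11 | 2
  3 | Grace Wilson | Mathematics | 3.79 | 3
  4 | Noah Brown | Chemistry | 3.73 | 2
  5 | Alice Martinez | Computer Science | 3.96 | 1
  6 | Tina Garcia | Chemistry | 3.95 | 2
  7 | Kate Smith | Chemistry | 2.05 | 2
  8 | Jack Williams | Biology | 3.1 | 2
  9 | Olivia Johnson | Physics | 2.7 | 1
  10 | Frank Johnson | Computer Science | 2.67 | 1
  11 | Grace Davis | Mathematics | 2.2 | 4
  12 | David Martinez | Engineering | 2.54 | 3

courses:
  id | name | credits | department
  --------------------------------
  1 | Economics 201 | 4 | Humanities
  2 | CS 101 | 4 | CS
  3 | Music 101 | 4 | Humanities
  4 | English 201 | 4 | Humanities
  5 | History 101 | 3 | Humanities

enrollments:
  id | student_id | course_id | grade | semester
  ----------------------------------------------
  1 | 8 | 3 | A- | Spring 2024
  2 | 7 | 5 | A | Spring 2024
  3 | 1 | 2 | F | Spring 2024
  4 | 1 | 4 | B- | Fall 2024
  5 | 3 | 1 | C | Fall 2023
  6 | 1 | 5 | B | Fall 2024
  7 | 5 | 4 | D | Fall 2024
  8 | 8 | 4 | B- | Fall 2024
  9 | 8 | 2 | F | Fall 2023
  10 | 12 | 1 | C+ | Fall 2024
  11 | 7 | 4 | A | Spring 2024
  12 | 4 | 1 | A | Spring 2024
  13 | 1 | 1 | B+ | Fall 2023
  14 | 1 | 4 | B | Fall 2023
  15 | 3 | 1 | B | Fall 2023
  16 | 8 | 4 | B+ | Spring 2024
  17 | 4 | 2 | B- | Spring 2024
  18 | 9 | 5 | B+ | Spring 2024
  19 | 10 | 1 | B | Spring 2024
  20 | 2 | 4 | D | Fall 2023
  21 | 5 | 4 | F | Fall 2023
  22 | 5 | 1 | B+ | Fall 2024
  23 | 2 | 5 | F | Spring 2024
SELECT name, year, gpa FROM students WHERE year <= 4 OR gpa > 3.41

Execution result:
name | year | gpa
Leo Williams | 3 | 3.28
Ivy Jones | 2 | 2.11
Grace Wilson | 3 | 3.79
Noah Brown | 2 | 3.73
Alice Martinez | 1 | 3.96
Tina Garcia | 2 | 3.95
Kate Smith | 2 | 2.05
Jack Williams | 2 | 3.10
Olivia Johnson | 1 | 2.70
Frank Johnson | 1 | 2.67
Grace Davis | 4 | 2.20
David Martinez | 3 | 2.54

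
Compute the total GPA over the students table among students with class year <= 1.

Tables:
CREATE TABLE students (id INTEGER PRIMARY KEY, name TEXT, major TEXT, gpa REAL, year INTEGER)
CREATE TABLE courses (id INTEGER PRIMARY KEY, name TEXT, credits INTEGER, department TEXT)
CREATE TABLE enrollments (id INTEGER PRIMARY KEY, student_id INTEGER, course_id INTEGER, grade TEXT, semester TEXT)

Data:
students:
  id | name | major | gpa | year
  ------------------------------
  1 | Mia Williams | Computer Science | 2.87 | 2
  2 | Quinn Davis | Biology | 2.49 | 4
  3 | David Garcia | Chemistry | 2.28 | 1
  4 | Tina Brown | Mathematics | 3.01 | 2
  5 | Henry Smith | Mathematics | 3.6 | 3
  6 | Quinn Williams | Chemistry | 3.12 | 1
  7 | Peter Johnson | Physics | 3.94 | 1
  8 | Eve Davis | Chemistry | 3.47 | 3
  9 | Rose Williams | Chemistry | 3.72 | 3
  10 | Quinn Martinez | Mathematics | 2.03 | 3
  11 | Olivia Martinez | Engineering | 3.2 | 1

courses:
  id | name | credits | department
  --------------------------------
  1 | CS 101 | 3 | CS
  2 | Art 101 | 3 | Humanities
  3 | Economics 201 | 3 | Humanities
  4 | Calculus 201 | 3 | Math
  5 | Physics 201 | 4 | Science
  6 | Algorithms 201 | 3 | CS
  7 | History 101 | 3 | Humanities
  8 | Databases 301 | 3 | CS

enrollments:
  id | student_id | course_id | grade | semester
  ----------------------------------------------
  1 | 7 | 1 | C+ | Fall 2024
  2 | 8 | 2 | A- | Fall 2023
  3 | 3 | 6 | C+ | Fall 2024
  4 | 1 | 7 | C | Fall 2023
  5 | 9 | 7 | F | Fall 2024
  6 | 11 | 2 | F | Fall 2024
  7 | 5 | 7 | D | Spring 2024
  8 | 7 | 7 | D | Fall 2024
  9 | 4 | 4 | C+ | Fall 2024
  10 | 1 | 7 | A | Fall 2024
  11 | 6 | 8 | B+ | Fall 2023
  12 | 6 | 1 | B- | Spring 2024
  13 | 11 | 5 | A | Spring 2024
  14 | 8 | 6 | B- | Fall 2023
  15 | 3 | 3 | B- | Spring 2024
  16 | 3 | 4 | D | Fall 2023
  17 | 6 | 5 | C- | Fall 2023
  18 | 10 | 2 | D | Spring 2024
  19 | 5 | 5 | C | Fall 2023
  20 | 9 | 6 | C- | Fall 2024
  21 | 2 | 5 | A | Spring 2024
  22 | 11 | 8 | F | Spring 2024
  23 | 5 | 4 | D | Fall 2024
SELECT SUM(gpa) FROM students WHERE year <= 1

Execution result:
12.54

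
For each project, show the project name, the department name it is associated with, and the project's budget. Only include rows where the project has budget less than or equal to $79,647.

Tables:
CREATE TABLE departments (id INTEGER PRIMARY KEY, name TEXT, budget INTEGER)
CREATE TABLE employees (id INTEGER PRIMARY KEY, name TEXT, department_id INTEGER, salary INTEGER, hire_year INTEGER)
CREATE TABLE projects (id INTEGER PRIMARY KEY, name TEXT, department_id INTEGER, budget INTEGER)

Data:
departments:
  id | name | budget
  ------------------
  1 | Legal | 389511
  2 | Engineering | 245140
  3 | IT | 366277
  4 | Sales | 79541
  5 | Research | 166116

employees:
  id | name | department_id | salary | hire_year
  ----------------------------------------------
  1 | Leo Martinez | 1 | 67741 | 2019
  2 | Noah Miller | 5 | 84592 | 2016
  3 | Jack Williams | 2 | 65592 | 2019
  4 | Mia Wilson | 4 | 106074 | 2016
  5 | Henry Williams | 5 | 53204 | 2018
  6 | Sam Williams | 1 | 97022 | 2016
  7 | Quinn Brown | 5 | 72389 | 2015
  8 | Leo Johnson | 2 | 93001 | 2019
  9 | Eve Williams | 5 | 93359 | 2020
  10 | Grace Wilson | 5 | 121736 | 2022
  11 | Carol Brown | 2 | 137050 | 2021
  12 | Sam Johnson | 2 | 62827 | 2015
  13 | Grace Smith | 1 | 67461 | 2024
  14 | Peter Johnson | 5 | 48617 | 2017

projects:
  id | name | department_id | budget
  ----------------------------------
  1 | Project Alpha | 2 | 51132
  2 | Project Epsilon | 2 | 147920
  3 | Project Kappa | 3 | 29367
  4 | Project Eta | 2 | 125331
SELECT c.name, p.name AS department, c.budget FROM projects c JOIN departments p ON c.department_id = p.id WHERE c.budget <= 79647

Execution result:
name | department | budget
Project Alpha | Engineering | 51132
Project Kappa | IT | 29367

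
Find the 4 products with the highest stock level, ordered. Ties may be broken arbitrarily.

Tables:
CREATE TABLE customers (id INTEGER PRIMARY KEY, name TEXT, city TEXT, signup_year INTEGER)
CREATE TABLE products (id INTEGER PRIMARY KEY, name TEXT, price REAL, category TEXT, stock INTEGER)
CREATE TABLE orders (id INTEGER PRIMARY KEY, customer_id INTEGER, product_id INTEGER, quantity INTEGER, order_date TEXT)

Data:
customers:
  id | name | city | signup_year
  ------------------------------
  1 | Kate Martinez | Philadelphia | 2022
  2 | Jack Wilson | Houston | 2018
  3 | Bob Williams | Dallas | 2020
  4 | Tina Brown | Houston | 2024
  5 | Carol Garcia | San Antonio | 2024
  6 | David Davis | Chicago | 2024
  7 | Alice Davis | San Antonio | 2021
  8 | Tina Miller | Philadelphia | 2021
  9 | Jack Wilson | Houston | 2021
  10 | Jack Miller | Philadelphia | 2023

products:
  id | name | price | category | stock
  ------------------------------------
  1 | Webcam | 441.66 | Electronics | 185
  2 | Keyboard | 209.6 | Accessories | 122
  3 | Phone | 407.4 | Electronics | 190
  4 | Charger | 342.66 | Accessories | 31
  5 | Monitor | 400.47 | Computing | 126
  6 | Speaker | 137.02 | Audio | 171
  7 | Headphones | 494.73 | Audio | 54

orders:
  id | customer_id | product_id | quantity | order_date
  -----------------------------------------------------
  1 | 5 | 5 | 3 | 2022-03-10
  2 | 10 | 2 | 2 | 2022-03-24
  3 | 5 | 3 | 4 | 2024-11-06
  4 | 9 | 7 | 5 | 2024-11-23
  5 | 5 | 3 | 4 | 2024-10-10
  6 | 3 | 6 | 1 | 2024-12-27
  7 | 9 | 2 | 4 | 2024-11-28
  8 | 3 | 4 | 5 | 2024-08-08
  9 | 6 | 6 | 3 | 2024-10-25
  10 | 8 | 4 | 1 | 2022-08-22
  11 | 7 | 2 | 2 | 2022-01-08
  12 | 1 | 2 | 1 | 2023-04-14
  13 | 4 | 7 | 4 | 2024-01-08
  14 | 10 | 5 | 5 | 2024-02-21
SELECT name, stock FROM products ORDER BY stock DESC LIMIT 4

Execution result:
name | stock
Phone | 190
Webcam | 185
Speaker | 171
Monitor | 126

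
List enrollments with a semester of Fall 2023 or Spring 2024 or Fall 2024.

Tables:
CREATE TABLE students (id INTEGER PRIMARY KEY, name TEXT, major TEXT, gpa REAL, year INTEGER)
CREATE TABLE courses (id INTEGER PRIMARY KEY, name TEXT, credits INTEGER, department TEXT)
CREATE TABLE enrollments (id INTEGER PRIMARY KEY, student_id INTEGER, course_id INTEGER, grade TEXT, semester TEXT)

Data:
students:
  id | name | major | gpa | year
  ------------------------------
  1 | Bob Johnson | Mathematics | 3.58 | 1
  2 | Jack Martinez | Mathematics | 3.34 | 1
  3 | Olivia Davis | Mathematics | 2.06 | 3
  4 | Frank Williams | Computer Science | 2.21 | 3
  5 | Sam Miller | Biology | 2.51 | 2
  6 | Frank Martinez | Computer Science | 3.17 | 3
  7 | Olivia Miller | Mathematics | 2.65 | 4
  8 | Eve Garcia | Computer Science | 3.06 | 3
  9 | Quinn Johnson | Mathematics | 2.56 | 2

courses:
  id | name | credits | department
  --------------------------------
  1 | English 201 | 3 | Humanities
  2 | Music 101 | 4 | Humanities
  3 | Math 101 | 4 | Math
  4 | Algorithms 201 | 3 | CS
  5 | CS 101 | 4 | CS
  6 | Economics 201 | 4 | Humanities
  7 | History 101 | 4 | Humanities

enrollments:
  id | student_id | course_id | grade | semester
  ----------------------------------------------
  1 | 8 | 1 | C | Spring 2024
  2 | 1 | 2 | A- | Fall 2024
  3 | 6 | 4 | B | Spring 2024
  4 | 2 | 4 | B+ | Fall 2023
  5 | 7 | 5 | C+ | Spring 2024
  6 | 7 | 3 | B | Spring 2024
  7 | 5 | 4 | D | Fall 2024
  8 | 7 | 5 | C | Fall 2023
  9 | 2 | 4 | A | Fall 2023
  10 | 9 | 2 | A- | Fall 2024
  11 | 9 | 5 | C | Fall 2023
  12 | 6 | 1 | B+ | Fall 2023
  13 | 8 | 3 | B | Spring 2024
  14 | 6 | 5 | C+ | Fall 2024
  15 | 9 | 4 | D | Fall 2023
SELECT id, semester FROM enrollments WHERE semester IN ('Fall 2023', 'Spring 2024', 'Fall 2024')

Execution result:
id | semester
1 | Spring 2024
2 | Fall 2024
3 | Spring 2024
4 | Fall 2023
5 | Spring 2024
6 | Spring 2024
7 | Fall 2024
8 | Fall 2023
9 | Fall 2023
10 | Fall 2024
11 | Fall 2023
12 | Fall 2023
13 | Spring 2024
14 | Fall 2024
15 | Fall 2023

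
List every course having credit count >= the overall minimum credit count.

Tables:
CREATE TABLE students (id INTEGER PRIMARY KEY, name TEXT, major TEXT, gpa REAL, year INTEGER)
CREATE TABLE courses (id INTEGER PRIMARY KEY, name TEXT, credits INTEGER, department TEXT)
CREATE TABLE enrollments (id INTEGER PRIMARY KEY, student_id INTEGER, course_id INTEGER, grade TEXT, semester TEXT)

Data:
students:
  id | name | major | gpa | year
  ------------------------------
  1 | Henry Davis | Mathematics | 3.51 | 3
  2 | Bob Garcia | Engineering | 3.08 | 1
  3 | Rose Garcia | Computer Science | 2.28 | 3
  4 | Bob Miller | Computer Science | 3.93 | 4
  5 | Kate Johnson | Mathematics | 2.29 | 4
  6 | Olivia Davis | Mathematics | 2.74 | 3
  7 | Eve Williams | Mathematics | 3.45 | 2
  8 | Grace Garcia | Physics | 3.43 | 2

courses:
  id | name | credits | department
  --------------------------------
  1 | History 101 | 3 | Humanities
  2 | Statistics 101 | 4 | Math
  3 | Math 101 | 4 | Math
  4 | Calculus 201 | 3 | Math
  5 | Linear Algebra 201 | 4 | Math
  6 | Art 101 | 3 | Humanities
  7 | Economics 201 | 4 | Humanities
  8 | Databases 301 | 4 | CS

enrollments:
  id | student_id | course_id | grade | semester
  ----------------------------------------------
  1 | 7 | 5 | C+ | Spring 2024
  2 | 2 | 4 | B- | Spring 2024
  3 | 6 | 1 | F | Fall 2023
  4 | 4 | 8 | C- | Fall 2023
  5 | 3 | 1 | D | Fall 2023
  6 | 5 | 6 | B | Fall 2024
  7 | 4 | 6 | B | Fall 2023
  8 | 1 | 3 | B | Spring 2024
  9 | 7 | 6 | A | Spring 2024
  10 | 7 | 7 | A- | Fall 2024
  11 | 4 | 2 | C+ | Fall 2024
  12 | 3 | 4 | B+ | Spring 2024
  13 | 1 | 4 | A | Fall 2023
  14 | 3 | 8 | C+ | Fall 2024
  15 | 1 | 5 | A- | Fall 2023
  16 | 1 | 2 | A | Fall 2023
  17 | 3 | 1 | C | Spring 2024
SELECT name, credits FROM courses WHERE credits >= (SELECT MIN(credits) FROM courses)

Execution result:
name | credits
History 101 | 3
Statistics 101 | 4
Math 101 | 4
Calculus 201 | 3
Linear Algebra 201 | 4
Art 101 | 3
Economics 201 | 4
Databases 301 | 4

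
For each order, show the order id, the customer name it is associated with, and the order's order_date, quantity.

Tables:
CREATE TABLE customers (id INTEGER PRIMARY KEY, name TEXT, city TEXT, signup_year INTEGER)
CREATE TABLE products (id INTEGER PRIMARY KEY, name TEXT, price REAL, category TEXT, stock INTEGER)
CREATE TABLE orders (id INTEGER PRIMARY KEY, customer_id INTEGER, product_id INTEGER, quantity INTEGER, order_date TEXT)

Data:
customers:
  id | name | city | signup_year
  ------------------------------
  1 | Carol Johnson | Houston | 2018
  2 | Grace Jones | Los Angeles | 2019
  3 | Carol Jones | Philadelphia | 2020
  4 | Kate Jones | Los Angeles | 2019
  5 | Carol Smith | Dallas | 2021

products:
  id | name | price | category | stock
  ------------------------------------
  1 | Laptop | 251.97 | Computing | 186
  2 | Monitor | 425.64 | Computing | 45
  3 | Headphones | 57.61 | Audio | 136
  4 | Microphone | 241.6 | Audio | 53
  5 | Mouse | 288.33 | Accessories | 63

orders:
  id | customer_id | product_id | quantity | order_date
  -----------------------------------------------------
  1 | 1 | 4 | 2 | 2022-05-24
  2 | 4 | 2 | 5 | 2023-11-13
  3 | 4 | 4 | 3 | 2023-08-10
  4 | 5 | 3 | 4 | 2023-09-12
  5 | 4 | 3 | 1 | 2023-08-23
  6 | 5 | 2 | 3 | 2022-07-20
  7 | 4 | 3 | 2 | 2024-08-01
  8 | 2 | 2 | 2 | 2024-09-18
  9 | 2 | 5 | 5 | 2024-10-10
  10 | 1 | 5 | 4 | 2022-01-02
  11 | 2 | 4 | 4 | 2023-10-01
SELECT c.id, p.name AS customer, c.order_date, c.quantity FROM orders c JOIN customers p ON c.customer_id = p.id

Execution result:
id | customer | order_date | quantity
1 | Carol Johnson | 2022-05-24 | 2
2 | Kate Jones | 2023-11-13 | 5
3 | Kate Jones | 2023-08-10 | 3
4 | Carol Smith | 2023-09-12 | 4
5 | Kate Jones | 2023-08-23 | 1
6 | Carol Smith | 2022-07-20 | 3
7 | Kate Jones | 2024-08-01 | 2
8 | Grace Jones | 2024-09-18 | 2
9 | Grace Jones | 2024-10-10 | 5
10 | Carol Johnson | 2022-01-02 | 4
11 | Grace Jones | 2023-10-01 | 4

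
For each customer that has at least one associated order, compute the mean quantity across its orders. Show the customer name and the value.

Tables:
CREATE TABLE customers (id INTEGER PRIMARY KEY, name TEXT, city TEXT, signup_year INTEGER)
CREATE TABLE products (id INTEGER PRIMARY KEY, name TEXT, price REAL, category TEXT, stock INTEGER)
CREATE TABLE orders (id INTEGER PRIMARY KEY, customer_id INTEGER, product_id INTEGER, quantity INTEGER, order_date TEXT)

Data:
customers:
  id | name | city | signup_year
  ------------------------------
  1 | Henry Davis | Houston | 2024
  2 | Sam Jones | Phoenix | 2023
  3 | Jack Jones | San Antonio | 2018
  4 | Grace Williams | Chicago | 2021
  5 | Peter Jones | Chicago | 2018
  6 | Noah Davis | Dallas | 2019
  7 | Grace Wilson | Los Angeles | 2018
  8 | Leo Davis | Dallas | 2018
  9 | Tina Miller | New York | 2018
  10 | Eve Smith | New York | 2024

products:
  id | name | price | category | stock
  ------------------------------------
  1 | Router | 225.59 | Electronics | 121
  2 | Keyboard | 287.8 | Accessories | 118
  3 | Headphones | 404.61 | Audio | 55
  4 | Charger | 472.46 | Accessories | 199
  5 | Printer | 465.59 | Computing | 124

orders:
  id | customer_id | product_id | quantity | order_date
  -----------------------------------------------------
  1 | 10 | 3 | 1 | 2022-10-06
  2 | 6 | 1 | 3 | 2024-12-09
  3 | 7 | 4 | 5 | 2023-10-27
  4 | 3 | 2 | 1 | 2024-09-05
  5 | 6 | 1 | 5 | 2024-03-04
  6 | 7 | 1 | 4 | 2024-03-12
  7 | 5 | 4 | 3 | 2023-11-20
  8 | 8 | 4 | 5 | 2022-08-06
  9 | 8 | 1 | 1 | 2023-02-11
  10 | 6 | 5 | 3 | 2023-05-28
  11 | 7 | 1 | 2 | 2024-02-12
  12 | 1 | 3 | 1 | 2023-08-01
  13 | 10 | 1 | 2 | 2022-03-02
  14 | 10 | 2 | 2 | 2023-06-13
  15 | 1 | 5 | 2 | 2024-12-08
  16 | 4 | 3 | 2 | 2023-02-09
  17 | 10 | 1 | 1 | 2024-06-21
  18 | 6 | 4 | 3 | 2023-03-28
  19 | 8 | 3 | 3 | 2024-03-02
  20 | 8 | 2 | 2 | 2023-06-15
SELECT p.name, AVG(c.quantity) AS avg_quantity FROM orders c JOIN customers p ON c.customer_id = p.id GROUP BY p.id, p.name

Execution result:
name | avg_quantity
Henry Davis | 1.50
Jack Jones | 1.00
Grace Williams | 2.00
Peter Jones | 3.00
Noah Davis | 3.50
Grace Wilson | 3.67
Leo Davis | 2.75
Eve Smith | 1.50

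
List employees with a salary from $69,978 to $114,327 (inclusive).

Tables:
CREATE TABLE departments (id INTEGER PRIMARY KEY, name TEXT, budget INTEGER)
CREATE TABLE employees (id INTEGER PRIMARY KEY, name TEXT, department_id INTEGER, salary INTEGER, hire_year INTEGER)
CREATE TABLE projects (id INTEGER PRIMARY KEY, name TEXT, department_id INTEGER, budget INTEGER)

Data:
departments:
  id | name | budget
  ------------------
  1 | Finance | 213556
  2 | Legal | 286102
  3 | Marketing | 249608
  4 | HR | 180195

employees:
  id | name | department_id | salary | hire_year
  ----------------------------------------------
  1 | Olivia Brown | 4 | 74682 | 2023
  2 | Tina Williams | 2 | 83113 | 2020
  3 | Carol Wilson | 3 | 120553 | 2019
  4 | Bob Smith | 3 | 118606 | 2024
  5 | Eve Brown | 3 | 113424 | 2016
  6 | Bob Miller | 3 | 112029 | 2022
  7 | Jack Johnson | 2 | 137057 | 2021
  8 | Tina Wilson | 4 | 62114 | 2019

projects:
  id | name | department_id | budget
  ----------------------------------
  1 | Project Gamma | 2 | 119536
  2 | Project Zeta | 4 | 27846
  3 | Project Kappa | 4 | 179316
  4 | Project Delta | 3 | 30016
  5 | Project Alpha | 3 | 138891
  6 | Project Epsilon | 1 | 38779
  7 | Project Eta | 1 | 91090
SELECT name, salary FROM employees WHERE salary BETWEEN 69978 AND 114327

Execution result:
name | salary
Olivia Brown | 74682
Tina Williams | 83113
Eve Brown | 113424
Bob Miller | 112029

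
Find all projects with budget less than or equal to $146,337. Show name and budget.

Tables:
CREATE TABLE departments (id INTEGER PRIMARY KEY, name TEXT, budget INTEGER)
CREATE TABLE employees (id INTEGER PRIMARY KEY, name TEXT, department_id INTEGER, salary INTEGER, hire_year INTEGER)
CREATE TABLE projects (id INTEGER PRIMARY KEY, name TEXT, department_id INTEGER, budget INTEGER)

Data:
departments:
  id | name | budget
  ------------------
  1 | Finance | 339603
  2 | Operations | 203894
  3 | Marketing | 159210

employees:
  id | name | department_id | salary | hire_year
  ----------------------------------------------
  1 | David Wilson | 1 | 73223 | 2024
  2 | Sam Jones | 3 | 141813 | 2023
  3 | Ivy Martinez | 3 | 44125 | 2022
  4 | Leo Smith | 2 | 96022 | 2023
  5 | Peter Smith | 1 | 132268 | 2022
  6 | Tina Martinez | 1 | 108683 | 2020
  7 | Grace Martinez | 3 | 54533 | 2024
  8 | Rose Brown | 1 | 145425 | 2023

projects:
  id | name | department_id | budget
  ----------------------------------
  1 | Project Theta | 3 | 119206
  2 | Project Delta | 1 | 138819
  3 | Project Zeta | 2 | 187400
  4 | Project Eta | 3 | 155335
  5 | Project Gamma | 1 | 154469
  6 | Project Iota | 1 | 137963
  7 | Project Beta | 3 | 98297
SELECT name, budget FROM projects WHERE budget <= 146337

Execution result:
name | budget
Project Theta | 119206
Project Delta | 138819
Project Iota | 137963
Project Beta | 98297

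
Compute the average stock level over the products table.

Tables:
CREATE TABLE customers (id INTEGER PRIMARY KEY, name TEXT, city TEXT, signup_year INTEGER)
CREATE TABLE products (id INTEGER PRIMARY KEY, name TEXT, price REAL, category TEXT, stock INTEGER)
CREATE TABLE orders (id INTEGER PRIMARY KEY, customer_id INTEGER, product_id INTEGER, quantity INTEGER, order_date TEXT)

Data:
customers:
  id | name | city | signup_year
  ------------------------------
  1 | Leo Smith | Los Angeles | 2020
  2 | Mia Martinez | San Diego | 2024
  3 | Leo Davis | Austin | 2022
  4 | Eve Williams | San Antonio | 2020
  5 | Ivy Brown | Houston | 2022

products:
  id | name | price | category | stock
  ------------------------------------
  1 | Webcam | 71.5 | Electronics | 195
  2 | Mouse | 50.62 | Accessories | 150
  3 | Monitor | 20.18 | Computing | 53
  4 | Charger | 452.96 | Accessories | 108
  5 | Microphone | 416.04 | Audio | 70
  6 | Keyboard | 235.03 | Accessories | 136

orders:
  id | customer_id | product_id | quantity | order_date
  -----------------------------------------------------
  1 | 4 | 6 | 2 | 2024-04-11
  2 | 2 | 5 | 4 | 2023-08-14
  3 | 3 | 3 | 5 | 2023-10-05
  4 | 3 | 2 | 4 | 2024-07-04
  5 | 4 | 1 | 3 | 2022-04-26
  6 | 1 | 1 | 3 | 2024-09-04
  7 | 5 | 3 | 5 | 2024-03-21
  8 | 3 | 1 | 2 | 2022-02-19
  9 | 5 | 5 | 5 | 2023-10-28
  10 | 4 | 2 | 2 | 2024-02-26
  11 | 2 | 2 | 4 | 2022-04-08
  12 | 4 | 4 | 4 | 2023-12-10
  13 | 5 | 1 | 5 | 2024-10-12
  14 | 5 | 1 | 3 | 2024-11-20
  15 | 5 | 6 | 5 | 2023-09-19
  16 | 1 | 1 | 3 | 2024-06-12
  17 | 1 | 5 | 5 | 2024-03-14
SELECT AVG(stock) FROM products

Execution result:
118.67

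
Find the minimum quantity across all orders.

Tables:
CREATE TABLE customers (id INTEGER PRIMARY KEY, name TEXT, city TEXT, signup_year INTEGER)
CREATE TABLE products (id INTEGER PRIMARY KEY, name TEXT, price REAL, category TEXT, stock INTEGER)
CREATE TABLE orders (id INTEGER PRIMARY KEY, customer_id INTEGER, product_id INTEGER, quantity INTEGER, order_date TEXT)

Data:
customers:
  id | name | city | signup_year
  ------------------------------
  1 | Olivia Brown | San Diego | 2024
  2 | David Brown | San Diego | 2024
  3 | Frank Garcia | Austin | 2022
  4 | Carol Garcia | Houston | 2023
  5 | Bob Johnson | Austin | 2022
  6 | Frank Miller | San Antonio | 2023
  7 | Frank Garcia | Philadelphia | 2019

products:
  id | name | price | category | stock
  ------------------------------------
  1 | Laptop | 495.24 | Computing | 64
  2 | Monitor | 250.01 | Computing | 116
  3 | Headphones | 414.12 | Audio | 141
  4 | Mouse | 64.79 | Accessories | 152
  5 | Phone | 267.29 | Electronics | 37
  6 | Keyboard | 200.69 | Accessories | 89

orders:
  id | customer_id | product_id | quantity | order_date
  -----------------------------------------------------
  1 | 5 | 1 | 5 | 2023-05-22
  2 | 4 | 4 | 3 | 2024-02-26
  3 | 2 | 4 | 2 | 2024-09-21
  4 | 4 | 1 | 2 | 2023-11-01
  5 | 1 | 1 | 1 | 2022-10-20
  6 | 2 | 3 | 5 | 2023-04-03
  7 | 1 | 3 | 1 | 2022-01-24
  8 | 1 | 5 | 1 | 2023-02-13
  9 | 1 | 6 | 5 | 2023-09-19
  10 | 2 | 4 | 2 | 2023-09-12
SELECT MIN(quantity) FROM orders

Execution result:
1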